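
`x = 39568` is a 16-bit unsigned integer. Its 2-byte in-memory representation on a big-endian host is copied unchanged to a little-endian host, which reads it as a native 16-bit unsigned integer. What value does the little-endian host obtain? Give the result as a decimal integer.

39568 in 16-bit hexadecimal is 0x9A90.
Stored big-endian, the bytes at ascending addresses are 9A 90.
Read back as little-endian, the first byte is least significant, giving 0x909A.
0x909A = 37018.

37018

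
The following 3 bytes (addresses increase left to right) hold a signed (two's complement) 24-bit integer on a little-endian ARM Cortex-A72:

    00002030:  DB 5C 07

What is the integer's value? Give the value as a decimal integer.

Little-endian stores the least-significant byte at the lowest address.
Reassemble most-significant byte first: 07 5C DB → 0x075CDB.
0x075CDB = 482523.

482523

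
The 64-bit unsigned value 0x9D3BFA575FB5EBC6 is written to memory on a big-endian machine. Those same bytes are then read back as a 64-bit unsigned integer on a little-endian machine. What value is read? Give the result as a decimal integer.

14333749660139273117

Stored big-endian, the bytes at ascending addresses are 9D 3B FA 57 5F B5 EB C6.
Read back as little-endian, the first byte is least significant, giving 0xC6EBB55F57FA3B9D.
0xC6EBB55F57FA3B9D = 14333749660139273117.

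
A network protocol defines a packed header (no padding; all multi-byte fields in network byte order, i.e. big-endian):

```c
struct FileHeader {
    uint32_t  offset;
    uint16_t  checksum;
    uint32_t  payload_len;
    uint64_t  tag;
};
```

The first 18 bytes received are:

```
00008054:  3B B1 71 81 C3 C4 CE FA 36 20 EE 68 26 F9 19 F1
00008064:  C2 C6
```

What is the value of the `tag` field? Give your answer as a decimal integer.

`tag` follows `offset` (4 B), `checksum` (2 B), `payload_len` (4 B), so it starts at offset 4 + 2 + 4 = 10 and occupies 8 bytes.
Bytes at offsets 10..17: EE 68 26 F9 19 F1 C2 C6.
Big-endian stores the most-significant byte at the lowest address.
The bytes are already most-significant first: 0xEE6826F919F1C2C6.
0xEE6826F919F1C2C6 = 17179023629928743622.

17179023629928743622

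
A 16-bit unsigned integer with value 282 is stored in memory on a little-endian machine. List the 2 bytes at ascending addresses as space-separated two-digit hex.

282 in hexadecimal, padded to 16 bits, is 0x011A.
Split into bytes (most-significant first): 01 1A.
Little-endian: lowest address holds the least-significant byte.
So at ascending addresses the bytes are 1A 01.

1A 01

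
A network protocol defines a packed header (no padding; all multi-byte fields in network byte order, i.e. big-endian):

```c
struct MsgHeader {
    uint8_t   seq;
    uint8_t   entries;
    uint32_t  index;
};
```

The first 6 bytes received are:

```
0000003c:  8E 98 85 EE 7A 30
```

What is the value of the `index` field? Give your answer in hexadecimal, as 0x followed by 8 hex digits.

0x85EE7A30

`index` follows `seq` (1 B), `entries` (1 B), so it starts at offset 1 + 1 = 2 and occupies 4 bytes.
Bytes at offsets 2..5: 85 EE 7A 30.
In big-endian order the high byte comes first in memory.
The bytes are already most-significant first: 0x85EE7A30.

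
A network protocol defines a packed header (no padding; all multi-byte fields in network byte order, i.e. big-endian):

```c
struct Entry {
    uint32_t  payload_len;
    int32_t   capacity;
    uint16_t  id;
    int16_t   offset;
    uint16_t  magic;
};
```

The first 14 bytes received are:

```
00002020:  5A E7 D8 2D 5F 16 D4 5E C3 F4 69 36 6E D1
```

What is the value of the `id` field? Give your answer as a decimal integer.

`id` follows `payload_len` (4 B), `capacity` (4 B), so it starts at offset 4 + 4 = 8 and occupies 2 bytes.
Bytes at offsets 8..9: C3 F4.
Big-endian: lowest address holds the most-significant byte.
The bytes are already most-significant first: 0xC3F4.
0xC3F4 = 50164.

50164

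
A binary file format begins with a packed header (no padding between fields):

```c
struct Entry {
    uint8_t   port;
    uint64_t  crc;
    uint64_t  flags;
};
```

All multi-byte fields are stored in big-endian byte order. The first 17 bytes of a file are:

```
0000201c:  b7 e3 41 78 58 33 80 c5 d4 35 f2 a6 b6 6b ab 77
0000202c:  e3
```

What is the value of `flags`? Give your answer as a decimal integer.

`flags` follows `port` (1 B), `crc` (8 B), so it starts at offset 1 + 8 = 9 and occupies 8 bytes.
Bytes at offsets 9..16: 35 F2 A6 B6 6B AB 77 E3.
Big-endian: lowest address holds the most-significant byte.
The bytes are already most-significant first: 0x35F2A6B66BAB77E3.
0x35F2A6B66BAB77E3 = 3887352730794817507.

3887352730794817507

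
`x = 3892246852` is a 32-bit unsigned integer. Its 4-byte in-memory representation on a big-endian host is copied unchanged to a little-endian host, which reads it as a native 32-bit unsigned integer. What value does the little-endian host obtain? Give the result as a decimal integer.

3892246852 in 32-bit hexadecimal is 0xE7FEF944.
Stored big-endian, the bytes at ascending addresses are E7 FE F9 44.
Read back as little-endian, the first byte is least significant, giving 0x44F9FEE7.
0x44F9FEE7 = 1157234407.

1157234407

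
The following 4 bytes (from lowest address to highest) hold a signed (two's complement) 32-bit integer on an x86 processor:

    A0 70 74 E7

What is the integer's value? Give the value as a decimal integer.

-411799392

In little-endian order the low byte comes first in memory.
Reassemble most-significant byte first: E7 74 70 A0 → 0xE77470A0.
Top bit is set, so as a signed 32-bit value this is 0xE77470A0 − 2^32 = -411799392.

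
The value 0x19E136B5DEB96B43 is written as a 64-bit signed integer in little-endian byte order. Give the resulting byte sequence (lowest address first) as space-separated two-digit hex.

Split into bytes (most-significant first): 19 E1 36 B5 DE B9 6B 43.
In little-endian order the low byte comes first in memory.
So at ascending addresses the bytes are 43 6B B9 DE B5 36 E1 19.

43 6B B9 DE B5 36 E1 19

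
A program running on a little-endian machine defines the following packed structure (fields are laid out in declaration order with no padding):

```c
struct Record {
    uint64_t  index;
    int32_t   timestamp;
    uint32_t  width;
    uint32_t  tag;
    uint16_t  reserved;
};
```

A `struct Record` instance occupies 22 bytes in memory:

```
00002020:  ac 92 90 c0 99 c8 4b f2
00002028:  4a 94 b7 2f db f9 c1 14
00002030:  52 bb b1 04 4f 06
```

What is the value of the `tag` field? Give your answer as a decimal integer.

78756690

`tag` follows `index` (8 B), `timestamp` (4 B), `width` (4 B), so it starts at offset 8 + 4 + 4 = 16 and occupies 4 bytes.
Bytes at offsets 16..19: 52 BB B1 04.
Little-endian stores the least-significant byte at the lowest address.
Reassemble most-significant byte first: 04 B1 BB 52 → 0x04B1BB52.
0x04B1BB52 = 78756690.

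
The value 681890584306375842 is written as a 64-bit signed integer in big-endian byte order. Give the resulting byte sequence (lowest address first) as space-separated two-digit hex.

09 76 8F DF A5 43 DC A2

681890584306375842 in hexadecimal, padded to 64 bits, is 0x09768FDFA543DCA2.
Split into bytes (most-significant first): 09 76 8F DF A5 43 DC A2.
Big-endian: lowest address holds the most-significant byte.
So the memory order matches the most-significant-first order: 09 76 8F DF A5 43 DC A2.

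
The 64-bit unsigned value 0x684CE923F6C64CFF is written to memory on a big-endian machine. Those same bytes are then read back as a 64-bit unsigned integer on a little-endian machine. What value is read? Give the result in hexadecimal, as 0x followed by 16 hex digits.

Stored big-endian, the bytes at ascending addresses are 68 4C E9 23 F6 C6 4C FF.
Read back as little-endian, the first byte is least significant, giving 0xFF4CC6F623E94C68.

0xFF4CC6F623E94C68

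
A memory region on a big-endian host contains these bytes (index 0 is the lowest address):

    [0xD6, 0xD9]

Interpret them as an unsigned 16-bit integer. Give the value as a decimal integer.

55001

Big-endian: lowest address holds the most-significant byte.
The bytes are already most-significant first: 0xD6D9.
0xD6D9 = 55001.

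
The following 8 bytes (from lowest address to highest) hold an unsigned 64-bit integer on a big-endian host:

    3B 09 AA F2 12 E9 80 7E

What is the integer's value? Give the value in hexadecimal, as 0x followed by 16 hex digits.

0x3B09AAF212E9807E

In big-endian order the high byte comes first in memory.
The bytes are already most-significant first: 0x3B09AAF212E9807E.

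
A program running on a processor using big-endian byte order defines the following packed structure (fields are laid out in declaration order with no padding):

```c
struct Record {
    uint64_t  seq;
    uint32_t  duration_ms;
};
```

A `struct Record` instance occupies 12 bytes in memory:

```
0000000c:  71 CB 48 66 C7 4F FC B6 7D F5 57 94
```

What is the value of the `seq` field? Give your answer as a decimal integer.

8199727152825892022

`seq` is the first field, at byte offset 0, occupying 8 bytes.
Bytes at offsets 0..7: 71 CB 48 66 C7 4F FC B6.
Big-endian: lowest address holds the most-significant byte.
The bytes are already most-significant first: 0x71CB4866C74FFCB6.
0x71CB4866C74FFCB6 = 8199727152825892022.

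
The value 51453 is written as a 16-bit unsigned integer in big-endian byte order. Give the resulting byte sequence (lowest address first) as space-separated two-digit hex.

C8 FD

51453 in hexadecimal, padded to 16 bits, is 0xC8FD.
Split into bytes (most-significant first): C8 FD.
In big-endian order the high byte comes first in memory.
So the memory order matches the most-significant-first order: C8 FD.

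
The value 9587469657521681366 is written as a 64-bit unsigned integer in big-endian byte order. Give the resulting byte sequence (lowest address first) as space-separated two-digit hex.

85 0D 88 DB 5F 6A 73 D6

9587469657521681366 in hexadecimal, padded to 64 bits, is 0x850D88DB5F6A73D6.
Split into bytes (most-significant first): 85 0D 88 DB 5F 6A 73 D6.
Big-endian stores the most-significant byte at the lowest address.
So the memory order matches the most-significant-first order: 85 0D 88 DB 5F 6A 73 D6.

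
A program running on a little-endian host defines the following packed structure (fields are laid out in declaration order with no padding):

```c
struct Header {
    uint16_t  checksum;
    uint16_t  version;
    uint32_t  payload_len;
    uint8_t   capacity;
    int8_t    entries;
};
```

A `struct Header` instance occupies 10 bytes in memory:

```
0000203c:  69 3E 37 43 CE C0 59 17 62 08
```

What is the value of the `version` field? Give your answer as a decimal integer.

17207

`version` follows `checksum` (2 bytes), so it starts at byte offset 2 and occupies 2 bytes.
Bytes at offsets 2..3: 37 43.
Little-endian stores the least-significant byte at the lowest address.
Reassemble most-significant byte first: 43 37 → 0x4337.
0x4337 = 17207.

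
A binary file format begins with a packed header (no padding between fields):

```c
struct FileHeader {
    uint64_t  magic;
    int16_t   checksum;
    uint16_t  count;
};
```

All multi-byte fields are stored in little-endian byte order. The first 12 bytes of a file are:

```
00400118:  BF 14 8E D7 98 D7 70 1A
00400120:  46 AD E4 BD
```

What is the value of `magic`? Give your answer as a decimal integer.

`magic` is the first field, at byte offset 0, occupying 8 bytes.
Bytes at offsets 0..7: BF 14 8E D7 98 D7 70 1A.
Little-endian stores the least-significant byte at the lowest address.
Reassemble most-significant byte first: 1A 70 D7 98 D7 8E 14 BF → 0x1A70D798D78E14BF.
0x1A70D798D78E14BF = 1905259693829133503.

1905259693829133503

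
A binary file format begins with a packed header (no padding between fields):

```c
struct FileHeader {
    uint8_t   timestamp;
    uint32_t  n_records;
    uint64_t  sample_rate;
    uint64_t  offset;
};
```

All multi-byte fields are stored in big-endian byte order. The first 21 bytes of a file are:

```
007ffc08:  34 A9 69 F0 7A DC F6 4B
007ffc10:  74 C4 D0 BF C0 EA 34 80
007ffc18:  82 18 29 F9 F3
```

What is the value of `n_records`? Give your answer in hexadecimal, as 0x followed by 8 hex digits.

0xA969F07A

`n_records` follows `timestamp` (1 byte), so it starts at byte offset 1 and occupies 4 bytes.
Bytes at offsets 1..4: A9 69 F0 7A.
In big-endian order the high byte comes first in memory.
The bytes are already most-significant first: 0xA969F07A.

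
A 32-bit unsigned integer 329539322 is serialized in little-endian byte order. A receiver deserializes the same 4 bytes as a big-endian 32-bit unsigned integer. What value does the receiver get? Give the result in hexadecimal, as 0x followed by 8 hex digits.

329539322 in 32-bit hexadecimal is 0x13A45EFA.
Stored little-endian, the bytes at ascending addresses are FA 5E A4 13.
Read back as big-endian, the last byte is least significant, giving 0xFA5EA413.

0xFA5EA413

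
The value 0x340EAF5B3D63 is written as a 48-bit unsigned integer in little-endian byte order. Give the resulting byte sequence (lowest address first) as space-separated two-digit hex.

63 3D 5B AF 0E 34

Split into bytes (most-significant first): 34 0E AF 5B 3D 63.
Little-endian: lowest address holds the least-significant byte.
So at ascending addresses the bytes are 63 3D 5B AF 0E 34.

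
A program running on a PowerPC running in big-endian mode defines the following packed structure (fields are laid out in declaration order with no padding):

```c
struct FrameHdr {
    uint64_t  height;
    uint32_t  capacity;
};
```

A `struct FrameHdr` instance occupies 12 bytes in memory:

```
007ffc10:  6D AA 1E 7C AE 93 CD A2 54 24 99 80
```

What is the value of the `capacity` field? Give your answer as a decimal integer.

`capacity` follows `height` (8 bytes), so it starts at byte offset 8 and occupies 4 bytes.
Bytes at offsets 8..11: 54 24 99 80.
In big-endian order the high byte comes first in memory.
The bytes are already most-significant first: 0x54249980.
0x54249980 = 1411684736.

1411684736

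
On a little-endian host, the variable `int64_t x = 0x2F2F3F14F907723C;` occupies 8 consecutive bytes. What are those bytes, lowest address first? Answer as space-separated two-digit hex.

3C 72 07 F9 14 3F 2F 2F

Split into bytes (most-significant first): 2F 2F 3F 14 F9 07 72 3C.
Little-endian stores the least-significant byte at the lowest address.
So at ascending addresses the bytes are 3C 72 07 F9 14 3F 2F 2F.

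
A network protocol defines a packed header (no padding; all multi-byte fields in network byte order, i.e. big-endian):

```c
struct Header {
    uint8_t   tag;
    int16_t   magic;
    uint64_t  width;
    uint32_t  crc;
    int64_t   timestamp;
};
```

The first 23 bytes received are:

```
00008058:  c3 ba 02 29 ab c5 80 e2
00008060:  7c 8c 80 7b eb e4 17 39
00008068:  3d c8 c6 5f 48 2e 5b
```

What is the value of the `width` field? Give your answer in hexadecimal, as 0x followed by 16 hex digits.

0x29ABC580E27C8C80

`width` follows `tag` (1 B), `magic` (2 B), so it starts at offset 1 + 2 = 3 and occupies 8 bytes.
Bytes at offsets 3..10: 29 AB C5 80 E2 7C 8C 80.
Big-endian stores the most-significant byte at the lowest address.
The bytes are already most-significant first: 0x29ABC580E27C8C80.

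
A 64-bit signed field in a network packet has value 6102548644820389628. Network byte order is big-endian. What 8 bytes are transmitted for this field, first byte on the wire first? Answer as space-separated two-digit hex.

54 B0 9B A8 E7 0F 8E FC

6102548644820389628 in hexadecimal, padded to 64 bits, is 0x54B09BA8E70F8EFC.
Split into bytes (most-significant first): 54 B0 9B A8 E7 0F 8E FC.
Big-endian: lowest address holds the most-significant byte.
So the memory order matches the most-significant-first order: 54 B0 9B A8 E7 0F 8E FC.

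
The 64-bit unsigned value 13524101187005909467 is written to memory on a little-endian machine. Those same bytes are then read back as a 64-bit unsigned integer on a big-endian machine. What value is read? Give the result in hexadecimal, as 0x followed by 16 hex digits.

0xDB09ED356042AFBB

13524101187005909467 in 64-bit hexadecimal is 0xBBAF426035ED09DB.
Stored little-endian, the bytes at ascending addresses are DB 09 ED 35 60 42 AF BB.
Read back as big-endian, the last byte is least significant, giving 0xDB09ED356042AFBB.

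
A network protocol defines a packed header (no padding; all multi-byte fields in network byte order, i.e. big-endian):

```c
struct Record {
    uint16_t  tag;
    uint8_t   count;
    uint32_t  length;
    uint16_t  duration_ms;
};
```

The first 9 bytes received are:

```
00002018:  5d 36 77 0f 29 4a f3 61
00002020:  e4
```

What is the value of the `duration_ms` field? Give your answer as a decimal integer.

25060

`duration_ms` follows `tag` (2 B), `count` (1 B), `length` (4 B), so it starts at offset 2 + 1 + 4 = 7 and occupies 2 bytes.
Bytes at offsets 7..8: 61 E4.
In big-endian order the high byte comes first in memory.
The bytes are already most-significant first: 0x61E4.
0x61E4 = 25060.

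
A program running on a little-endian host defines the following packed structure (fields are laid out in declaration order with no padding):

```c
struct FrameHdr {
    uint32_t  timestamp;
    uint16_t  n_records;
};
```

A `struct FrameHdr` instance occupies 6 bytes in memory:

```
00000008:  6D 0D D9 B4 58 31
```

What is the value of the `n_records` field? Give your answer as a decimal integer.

12632

`n_records` follows `timestamp` (4 bytes), so it starts at byte offset 4 and occupies 2 bytes.
Bytes at offsets 4..5: 58 31.
Little-endian stores the least-significant byte at the lowest address.
Reassemble most-significant byte first: 31 58 → 0x3158.
0x3158 = 12632.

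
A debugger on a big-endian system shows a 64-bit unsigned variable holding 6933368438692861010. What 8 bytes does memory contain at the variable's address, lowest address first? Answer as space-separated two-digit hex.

60 38 45 DC 45 31 54 52

6933368438692861010 in hexadecimal, padded to 64 bits, is 0x603845DC45315452.
Split into bytes (most-significant first): 60 38 45 DC 45 31 54 52.
In big-endian order the high byte comes first in memory.
So the memory order matches the most-significant-first order: 60 38 45 DC 45 31 54 52.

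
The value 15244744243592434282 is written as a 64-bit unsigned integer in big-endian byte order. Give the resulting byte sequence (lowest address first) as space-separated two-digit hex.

15244744243592434282 in hexadecimal, padded to 64 bits, is 0xD390361E9302126A.
Split into bytes (most-significant first): D3 90 36 1E 93 02 12 6A.
Big-endian: lowest address holds the most-significant byte.
So the memory order matches the most-significant-first order: D3 90 36 1E 93 02 12 6A.

D3 90 36 1E 93 02 12 6A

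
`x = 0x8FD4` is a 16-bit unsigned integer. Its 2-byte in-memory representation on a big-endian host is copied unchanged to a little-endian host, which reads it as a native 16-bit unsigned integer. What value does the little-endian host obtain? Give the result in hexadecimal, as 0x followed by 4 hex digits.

0xD48F

Stored big-endian, the bytes at ascending addresses are 8F D4.
Read back as little-endian, the first byte is least significant, giving 0xD48F.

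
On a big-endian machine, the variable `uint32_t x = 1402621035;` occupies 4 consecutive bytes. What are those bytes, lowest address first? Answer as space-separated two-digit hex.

1402621035 in hexadecimal, padded to 32 bits, is 0x539A4C6B.
Split into bytes (most-significant first): 53 9A 4C 6B.
Big-endian: lowest address holds the most-significant byte.
So the memory order matches the most-significant-first order: 53 9A 4C 6B.

53 9A 4C 6B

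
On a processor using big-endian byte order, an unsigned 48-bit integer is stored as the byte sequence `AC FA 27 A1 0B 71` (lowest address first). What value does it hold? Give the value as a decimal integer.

190190406667121

Big-endian stores the most-significant byte at the lowest address.
The bytes are already most-significant first: 0xACFA27A10B71.
0xACFA27A10B71 = 190190406667121.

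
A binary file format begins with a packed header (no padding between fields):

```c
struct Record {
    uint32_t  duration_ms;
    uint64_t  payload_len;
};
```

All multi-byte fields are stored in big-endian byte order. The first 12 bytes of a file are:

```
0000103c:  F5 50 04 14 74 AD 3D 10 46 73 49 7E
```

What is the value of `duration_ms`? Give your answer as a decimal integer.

`duration_ms` is the first field, at byte offset 0, occupying 4 bytes.
Bytes at offsets 0..3: F5 50 04 14.
Big-endian stores the most-significant byte at the lowest address.
The bytes are already most-significant first: 0xF5500414.
0xF5500414 = 4115661844.

4115661844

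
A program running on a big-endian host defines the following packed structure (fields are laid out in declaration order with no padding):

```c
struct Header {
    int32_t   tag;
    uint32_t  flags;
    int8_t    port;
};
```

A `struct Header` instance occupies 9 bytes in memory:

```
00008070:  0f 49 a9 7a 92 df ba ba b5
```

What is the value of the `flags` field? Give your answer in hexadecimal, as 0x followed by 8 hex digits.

`flags` follows `tag` (4 bytes), so it starts at byte offset 4 and occupies 4 bytes.
Bytes at offsets 4..7: 92 DF BA BA.
In big-endian order the high byte comes first in memory.
The bytes are already most-significant first: 0x92DFBABA.

0x92DFBABA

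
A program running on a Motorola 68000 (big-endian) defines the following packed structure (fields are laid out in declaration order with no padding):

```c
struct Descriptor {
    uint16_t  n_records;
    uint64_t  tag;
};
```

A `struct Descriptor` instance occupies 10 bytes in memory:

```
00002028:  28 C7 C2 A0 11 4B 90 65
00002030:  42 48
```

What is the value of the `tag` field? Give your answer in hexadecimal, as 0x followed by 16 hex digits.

`tag` follows `n_records` (2 bytes), so it starts at byte offset 2 and occupies 8 bytes.
Bytes at offsets 2..9: C2 A0 11 4B 90 65 42 48.
In big-endian order the high byte comes first in memory.
The bytes are already most-significant first: 0xC2A0114B90654248.

0xC2A0114B90654248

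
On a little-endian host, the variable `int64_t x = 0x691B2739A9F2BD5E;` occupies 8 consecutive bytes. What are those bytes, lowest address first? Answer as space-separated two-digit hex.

Split into bytes (most-significant first): 69 1B 27 39 A9 F2 BD 5E.
In little-endian order the low byte comes first in memory.
So at ascending addresses the bytes are 5E BD F2 A9 39 27 1B 69.

5E BD F2 A9 39 27 1B 69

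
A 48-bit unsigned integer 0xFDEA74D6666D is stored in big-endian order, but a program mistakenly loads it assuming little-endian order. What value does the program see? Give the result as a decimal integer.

Stored big-endian, the bytes at ascending addresses are FD EA 74 D6 66 6D.
Read back as little-endian, the first byte is least significant, giving 0x6D66D674EAFD.
0x6D66D674EAFD = 120288452078333.

120288452078333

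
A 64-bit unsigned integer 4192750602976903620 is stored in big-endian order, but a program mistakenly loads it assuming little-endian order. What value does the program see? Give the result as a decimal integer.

4192750602976903620 in 64-bit hexadecimal is 0x3A2FA475923E41C4.
Stored big-endian, the bytes at ascending addresses are 3A 2F A4 75 92 3E 41 C4.
Read back as little-endian, the first byte is least significant, giving 0xC4413E9275A42F3A.
0xC4413E9275A42F3A = 14141653103679909690.

14141653103679909690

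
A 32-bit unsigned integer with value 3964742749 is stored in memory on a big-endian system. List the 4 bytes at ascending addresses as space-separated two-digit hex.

3964742749 in hexadecimal, padded to 32 bits, is 0xEC512C5D.
Split into bytes (most-significant first): EC 51 2C 5D.
Big-endian: lowest address holds the most-significant byte.
So the memory order matches the most-significant-first order: EC 51 2C 5D.

EC 51 2C 5D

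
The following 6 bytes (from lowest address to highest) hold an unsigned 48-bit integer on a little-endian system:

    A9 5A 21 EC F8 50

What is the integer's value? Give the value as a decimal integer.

Little-endian: lowest address holds the least-significant byte.
Reassemble most-significant byte first: 50 F8 EC 21 5A A9 → 0x50F8EC215AA9.
0x50F8EC215AA9 = 89030043720361.

89030043720361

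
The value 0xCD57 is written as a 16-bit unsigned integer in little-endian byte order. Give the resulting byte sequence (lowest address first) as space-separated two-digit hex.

57 CD

Split into bytes (most-significant first): CD 57.
Little-endian stores the least-significant byte at the lowest address.
So at ascending addresses the bytes are 57 CD.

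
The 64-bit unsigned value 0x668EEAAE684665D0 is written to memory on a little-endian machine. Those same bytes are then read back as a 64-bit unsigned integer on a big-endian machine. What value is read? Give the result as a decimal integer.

Stored little-endian, the bytes at ascending addresses are D0 65 46 68 AE EA 8E 66.
Read back as big-endian, the last byte is least significant, giving 0xD0654668AEEA8E66.
0xD0654668AEEA8E66 = 15016485947961937510.

15016485947961937510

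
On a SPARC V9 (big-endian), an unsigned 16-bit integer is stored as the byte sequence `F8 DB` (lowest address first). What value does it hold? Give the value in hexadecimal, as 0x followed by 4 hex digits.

0xF8DB

Big-endian: lowest address holds the most-significant byte.
The bytes are already most-significant first: 0xF8DB.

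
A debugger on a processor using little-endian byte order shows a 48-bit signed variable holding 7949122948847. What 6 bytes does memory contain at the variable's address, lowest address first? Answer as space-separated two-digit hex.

7949122948847 in hexadecimal, padded to 48 bits, is 0x073ACCA64EEF.
Split into bytes (most-significant first): 07 3A CC A6 4E EF.
Little-endian stores the least-significant byte at the lowest address.
So at ascending addresses the bytes are EF 4E A6 CC 3A 07.

EF 4E A6 CC 3A 07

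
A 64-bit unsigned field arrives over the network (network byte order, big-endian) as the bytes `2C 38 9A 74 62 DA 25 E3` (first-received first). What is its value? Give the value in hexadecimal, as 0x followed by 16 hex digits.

0x2C389A7462DA25E3

Big-endian stores the most-significant byte at the lowest address.
The bytes are already most-significant first: 0x2C389A7462DA25E3.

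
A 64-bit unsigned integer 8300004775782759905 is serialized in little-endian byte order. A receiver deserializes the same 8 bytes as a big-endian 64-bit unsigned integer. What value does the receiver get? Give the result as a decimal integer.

8300004775782759905 in 64-bit hexadecimal is 0x732F8A5E4693BDE1.
Stored little-endian, the bytes at ascending addresses are E1 BD 93 46 5E 8A 2F 73.
Read back as big-endian, the last byte is least significant, giving 0xE1BD93465E8A2F73.
0xE1BD93465E8A2F73 = 16266319359575207795.

16266319359575207795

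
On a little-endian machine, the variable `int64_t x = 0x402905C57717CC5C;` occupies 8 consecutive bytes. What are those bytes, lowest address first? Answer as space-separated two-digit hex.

Split into bytes (most-significant first): 40 29 05 C5 77 17 CC 5C.
In little-endian order the low byte comes first in memory.
So at ascending addresses the bytes are 5C CC 17 77 C5 05 29 40.

5C CC 17 77 C5 05 29 40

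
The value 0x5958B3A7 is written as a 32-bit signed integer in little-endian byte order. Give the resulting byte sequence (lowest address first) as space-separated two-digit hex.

A7 B3 58 59

Split into bytes (most-significant first): 59 58 B3 A7.
Little-endian: lowest address holds the least-significant byte.
So at ascending addresses the bytes are A7 B3 58 59.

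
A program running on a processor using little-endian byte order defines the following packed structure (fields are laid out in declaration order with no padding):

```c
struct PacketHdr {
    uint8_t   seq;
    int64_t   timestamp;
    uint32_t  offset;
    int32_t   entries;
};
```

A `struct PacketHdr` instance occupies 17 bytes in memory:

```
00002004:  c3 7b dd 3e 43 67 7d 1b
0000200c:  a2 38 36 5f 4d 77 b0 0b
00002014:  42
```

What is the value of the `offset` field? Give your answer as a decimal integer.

1298085432

`offset` follows `seq` (1 B), `timestamp` (8 B), so it starts at offset 1 + 8 = 9 and occupies 4 bytes.
Bytes at offsets 9..12: 38 36 5F 4D.
Little-endian stores the least-significant byte at the lowest address.
Reassemble most-significant byte first: 4D 5F 36 38 → 0x4D5F3638.
0x4D5F3638 = 1298085432.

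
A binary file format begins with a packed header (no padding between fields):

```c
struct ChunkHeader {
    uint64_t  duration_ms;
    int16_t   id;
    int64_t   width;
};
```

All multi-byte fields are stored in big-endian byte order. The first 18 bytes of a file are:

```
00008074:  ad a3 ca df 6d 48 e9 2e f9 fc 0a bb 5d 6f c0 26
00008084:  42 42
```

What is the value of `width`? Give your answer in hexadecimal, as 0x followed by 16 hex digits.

0x0ABB5D6FC0264242

`width` follows `duration_ms` (8 B), `id` (2 B), so it starts at offset 8 + 2 = 10 and occupies 8 bytes.
Bytes at offsets 10..17: 0A BB 5D 6F C0 26 42 42.
In big-endian order the high byte comes first in memory.
The bytes are already most-significant first: 0x0ABB5D6FC0264242.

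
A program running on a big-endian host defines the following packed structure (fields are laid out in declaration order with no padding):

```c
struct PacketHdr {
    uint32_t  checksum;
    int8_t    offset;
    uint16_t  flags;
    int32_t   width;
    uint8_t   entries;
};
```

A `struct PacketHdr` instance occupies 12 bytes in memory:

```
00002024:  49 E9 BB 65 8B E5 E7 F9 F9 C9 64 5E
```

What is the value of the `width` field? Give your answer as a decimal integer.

-101070492

`width` follows `checksum` (4 B), `offset` (1 B), `flags` (2 B), so it starts at offset 4 + 1 + 2 = 7 and occupies 4 bytes.
Bytes at offsets 7..10: F9 F9 C9 64.
In big-endian order the high byte comes first in memory.
The bytes are already most-significant first: 0xF9F9C964.
Top bit is set, so as a signed 32-bit value this is 0xF9F9C964 − 2^32 = -101070492.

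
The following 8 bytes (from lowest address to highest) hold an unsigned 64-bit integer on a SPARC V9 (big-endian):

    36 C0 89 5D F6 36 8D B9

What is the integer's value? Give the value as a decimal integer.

In big-endian order the high byte comes first in memory.
The bytes are already most-significant first: 0x36C0895DF6368DB9.
0x36C0895DF6368DB9 = 3945304310232288697.

3945304310232288697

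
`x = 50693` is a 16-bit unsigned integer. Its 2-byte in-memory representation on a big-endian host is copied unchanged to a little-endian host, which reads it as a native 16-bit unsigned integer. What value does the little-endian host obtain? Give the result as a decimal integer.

50693 in 16-bit hexadecimal is 0xC605.
Stored big-endian, the bytes at ascending addresses are C6 05.
Read back as little-endian, the first byte is least significant, giving 0x05C6.
0x05C6 = 1478.

1478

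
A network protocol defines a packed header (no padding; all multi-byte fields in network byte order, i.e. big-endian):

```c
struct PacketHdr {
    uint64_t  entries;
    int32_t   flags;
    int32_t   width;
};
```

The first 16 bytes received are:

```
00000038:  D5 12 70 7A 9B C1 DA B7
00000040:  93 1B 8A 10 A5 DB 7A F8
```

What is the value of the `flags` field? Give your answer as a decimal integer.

`flags` follows `entries` (8 bytes), so it starts at byte offset 8 and occupies 4 bytes.
Bytes at offsets 8..11: 93 1B 8A 10.
Big-endian: lowest address holds the most-significant byte.
The bytes are already most-significant first: 0x931B8A10.
Top bit is set, so as a signed 32-bit value this is 0x931B8A10 − 2^32 = -1826911728.

-1826911728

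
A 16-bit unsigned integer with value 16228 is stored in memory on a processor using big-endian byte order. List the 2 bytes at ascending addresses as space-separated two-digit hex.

16228 in hexadecimal, padded to 16 bits, is 0x3F64.
Split into bytes (most-significant first): 3F 64.
Big-endian: lowest address holds the most-significant byte.
So the memory order matches the most-significant-first order: 3F 64.

3F 64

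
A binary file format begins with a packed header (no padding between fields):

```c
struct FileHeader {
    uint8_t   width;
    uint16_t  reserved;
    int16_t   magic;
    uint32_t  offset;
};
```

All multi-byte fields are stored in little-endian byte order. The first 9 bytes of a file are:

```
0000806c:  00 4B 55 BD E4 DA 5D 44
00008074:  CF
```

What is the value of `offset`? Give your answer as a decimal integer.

3477364186

`offset` follows `width` (1 B), `reserved` (2 B), `magic` (2 B), so it starts at offset 1 + 2 + 2 = 5 and occupies 4 bytes.
Bytes at offsets 5..8: DA 5D 44 CF.
Little-endian: lowest address holds the least-significant byte.
Reassemble most-significant byte first: CF 44 5D DA → 0xCF445DDA.
0xCF445DDA = 3477364186.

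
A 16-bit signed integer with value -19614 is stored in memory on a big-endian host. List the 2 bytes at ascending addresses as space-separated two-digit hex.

B3 62

Two's complement of -19614 in 16 bits: 19614 = 0x4C9E; invert → 0xB361; add 1 → 0xB362.
Split into bytes (most-significant first): B3 62.
Big-endian stores the most-significant byte at the lowest address.
So the memory order matches the most-significant-first order: B3 62.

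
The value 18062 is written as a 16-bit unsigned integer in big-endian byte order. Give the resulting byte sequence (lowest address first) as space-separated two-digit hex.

18062 in hexadecimal, padded to 16 bits, is 0x468E.
Split into bytes (most-significant first): 46 8E.
Big-endian: lowest address holds the most-significant byte.
So the memory order matches the most-significant-first order: 46 8E.

46 8E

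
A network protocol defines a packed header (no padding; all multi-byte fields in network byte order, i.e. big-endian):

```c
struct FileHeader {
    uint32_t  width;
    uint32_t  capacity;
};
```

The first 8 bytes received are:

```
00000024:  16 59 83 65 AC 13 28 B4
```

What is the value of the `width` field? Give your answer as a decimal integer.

`width` is the first field, at byte offset 0, occupying 4 bytes.
Bytes at offsets 0..3: 16 59 83 65.
Big-endian: lowest address holds the most-significant byte.
The bytes are already most-significant first: 0x16598365.
0x16598365 = 374965093.

374965093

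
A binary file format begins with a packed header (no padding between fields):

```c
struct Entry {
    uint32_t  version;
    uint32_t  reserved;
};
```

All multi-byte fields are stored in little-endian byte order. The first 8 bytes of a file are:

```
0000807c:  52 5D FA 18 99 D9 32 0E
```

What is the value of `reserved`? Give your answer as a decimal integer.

`reserved` follows `version` (4 bytes), so it starts at byte offset 4 and occupies 4 bytes.
Bytes at offsets 4..7: 99 D9 32 0E.
In little-endian order the low byte comes first in memory.
Reassemble most-significant byte first: 0E 32 D9 99 → 0x0E32D999.
0x0E32D999 = 238213529.

238213529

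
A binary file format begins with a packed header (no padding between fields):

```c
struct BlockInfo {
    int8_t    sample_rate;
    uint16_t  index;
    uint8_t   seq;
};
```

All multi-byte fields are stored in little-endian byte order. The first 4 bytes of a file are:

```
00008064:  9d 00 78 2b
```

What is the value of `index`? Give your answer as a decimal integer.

30720

`index` follows `sample_rate` (1 byte), so it starts at byte offset 1 and occupies 2 bytes.
Bytes at offsets 1..2: 00 78.
Little-endian: lowest address holds the least-significant byte.
Reassemble most-significant byte first: 78 00 → 0x7800.
0x7800 = 30720.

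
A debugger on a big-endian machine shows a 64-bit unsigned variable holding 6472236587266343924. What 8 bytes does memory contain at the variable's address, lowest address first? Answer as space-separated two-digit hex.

6472236587266343924 in hexadecimal, padded to 64 bits, is 0x59D200E27E4C03F4.
Split into bytes (most-significant first): 59 D2 00 E2 7E 4C 03 F4.
Big-endian: lowest address holds the most-significant byte.
So the memory order matches the most-significant-first order: 59 D2 00 E2 7E 4C 03 F4.

59 D2 00 E2 7E 4C 03 F4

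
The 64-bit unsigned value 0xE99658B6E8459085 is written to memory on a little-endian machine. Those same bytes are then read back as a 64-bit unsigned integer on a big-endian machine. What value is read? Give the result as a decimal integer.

Stored little-endian, the bytes at ascending addresses are 85 90 45 E8 B6 58 96 E9.
Read back as big-endian, the last byte is least significant, giving 0x859045E8B65896E9.
0x859045E8B65896E9 = 9624269269484738281.

9624269269484738281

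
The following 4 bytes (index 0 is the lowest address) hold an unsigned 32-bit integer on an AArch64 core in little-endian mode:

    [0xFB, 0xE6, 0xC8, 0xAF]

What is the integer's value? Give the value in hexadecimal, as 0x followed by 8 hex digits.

0xAFC8E6FB

In little-endian order the low byte comes first in memory.
Reassemble most-significant byte first: AF C8 E6 FB → 0xAFC8E6FB.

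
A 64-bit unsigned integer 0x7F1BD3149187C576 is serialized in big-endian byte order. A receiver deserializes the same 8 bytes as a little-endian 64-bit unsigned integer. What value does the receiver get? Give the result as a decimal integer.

8558395724076882815

Stored big-endian, the bytes at ascending addresses are 7F 1B D3 14 91 87 C5 76.
Read back as little-endian, the first byte is least significant, giving 0x76C5879114D31B7F.
0x76C5879114D31B7F = 8558395724076882815.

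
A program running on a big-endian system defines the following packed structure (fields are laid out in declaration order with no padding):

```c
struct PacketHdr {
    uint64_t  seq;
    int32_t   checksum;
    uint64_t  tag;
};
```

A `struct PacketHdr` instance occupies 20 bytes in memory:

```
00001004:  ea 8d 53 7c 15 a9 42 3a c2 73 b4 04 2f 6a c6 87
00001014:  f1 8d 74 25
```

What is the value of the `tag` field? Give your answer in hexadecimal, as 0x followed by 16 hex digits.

0x2F6AC687F18D7425

`tag` follows `seq` (8 B), `checksum` (4 B), so it starts at offset 8 + 4 = 12 and occupies 8 bytes.
Bytes at offsets 12..19: 2F 6A C6 87 F1 8D 74 25.
Big-endian stores the most-significant byte at the lowest address.
The bytes are already most-significant first: 0x2F6AC687F18D7425.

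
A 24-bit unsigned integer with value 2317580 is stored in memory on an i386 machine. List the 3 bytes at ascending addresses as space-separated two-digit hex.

2317580 in hexadecimal, padded to 24 bits, is 0x235D0C.
Split into bytes (most-significant first): 23 5D 0C.
Little-endian stores the least-significant byte at the lowest address.
So at ascending addresses the bytes are 0C 5D 23.

0C 5D 23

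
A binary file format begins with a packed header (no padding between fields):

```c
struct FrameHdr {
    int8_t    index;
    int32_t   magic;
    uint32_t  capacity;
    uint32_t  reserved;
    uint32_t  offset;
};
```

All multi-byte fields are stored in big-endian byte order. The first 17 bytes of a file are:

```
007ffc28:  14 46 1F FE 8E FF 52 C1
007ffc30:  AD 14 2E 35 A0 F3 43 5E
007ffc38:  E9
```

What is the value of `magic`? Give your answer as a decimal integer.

`magic` follows `index` (1 byte), so it starts at byte offset 1 and occupies 4 bytes.
Bytes at offsets 1..4: 46 1F FE 8E.
Big-endian: lowest address holds the most-significant byte.
The bytes are already most-significant first: 0x461FFE8E.
0x461FFE8E = 1176501902.

1176501902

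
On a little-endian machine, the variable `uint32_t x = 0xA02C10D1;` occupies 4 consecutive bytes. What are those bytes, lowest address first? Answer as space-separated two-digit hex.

Split into bytes (most-significant first): A0 2C 10 D1.
Little-endian stores the least-significant byte at the lowest address.
So at ascending addresses the bytes are D1 10 2C A0.

D1 10 2C A0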